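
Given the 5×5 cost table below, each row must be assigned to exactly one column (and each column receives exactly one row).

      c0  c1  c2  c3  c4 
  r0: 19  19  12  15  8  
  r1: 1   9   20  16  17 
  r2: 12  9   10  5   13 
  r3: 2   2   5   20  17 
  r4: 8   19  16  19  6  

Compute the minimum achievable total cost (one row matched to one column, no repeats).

Minimum assignment cost: 26

optimal assignment: row0→col2 (cost 12), row1→col0 (cost 1), row2→col3 (cost 5), row3→col1 (cost 2), row4→col4 (cost 6)
total = 12 + 1 + 5 + 2 + 6 = 26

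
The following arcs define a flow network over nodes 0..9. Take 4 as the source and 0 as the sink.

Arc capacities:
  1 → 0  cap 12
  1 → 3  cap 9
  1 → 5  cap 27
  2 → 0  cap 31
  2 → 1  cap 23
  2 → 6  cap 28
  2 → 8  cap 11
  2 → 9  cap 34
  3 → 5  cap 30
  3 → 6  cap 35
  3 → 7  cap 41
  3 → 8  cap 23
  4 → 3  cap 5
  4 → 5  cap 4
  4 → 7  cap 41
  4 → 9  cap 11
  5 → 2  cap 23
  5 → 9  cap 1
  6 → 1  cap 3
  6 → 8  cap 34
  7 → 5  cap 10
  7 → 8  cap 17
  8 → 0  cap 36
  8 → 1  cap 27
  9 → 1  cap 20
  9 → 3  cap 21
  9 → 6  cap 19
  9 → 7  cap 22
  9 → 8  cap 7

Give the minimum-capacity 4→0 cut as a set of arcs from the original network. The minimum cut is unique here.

Min-cut arcs: {(4,3), (4,5), (4,9), (7,5), (7,8)} (total capacity 47)

augment #1: 4→3→8→0 push 5
augment #2: 4→5→2→0 push 4
augment #3: 4→7→8→0 push 17
augment #4: 4→9→1→0 push 11
augment #5: 4→7→5→2→0 push 10
max flow = 47; residual-reachable set from 4 gives S-side
cut edges (S→T): {(4,3), (4,5), (4,9), (7,5), (7,8)} total cap 47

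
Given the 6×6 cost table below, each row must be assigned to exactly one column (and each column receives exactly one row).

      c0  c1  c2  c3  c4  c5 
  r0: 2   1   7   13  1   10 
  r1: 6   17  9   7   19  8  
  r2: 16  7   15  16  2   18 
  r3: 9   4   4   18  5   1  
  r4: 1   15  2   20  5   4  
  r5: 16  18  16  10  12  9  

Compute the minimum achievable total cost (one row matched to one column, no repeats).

Minimum assignment cost: 22

optimal assignment: row0→col1 (cost 1), row1→col0 (cost 6), row2→col4 (cost 2), row3→col5 (cost 1), row4→col2 (cost 2), row5→col3 (cost 10)
total = 1 + 6 + 2 + 1 + 2 + 10 = 22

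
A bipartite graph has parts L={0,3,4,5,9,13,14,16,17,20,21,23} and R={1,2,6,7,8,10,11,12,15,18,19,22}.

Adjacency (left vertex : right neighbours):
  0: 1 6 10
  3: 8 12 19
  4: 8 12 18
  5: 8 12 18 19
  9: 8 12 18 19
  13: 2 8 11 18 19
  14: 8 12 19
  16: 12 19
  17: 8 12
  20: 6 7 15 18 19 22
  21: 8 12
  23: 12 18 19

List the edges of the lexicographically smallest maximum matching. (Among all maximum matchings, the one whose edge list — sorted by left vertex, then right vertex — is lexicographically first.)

|M| = 7 (so the lex-smallest maximum matching has 7 edges)
process left vertices in ascending order; for each, take the smallest-labelled available neighbour that still permits 7 edges overall, or leave it unmatched if none does
lex-smallest matching: {0-1, 3-8, 4-12, 5-18, 9-19, 13-2, 20-6}

Lex-smallest maximum matching: {(0,1), (3,8), (4,12), (5,18), (9,19), (13,2), (20,6)}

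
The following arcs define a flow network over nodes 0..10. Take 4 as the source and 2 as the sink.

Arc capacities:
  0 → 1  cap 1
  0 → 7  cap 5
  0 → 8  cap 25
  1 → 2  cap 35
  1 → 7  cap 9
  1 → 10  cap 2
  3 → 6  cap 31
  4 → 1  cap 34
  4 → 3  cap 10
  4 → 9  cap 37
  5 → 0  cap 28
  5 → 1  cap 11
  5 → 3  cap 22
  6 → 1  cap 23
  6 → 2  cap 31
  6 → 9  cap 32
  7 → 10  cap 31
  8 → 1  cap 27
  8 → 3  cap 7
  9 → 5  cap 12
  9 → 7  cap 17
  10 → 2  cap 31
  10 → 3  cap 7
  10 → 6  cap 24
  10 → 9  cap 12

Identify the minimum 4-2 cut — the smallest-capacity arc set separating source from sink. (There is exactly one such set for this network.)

Min-cut arcs: {(4,1), (4,3), (9,5), (9,7)} (total capacity 73)

augment #1: 4→1→2 push 34
augment #2: 4→3→6→2 push 10
augment #3: 4→9→5→1→2 push 1
augment #4: 4→9→7→10→2 push 17
augment #5: 4→9→5→1→10→2 push 2
augment #6: 4→9→5→3→6→2 push 9
max flow = 73; residual-reachable set from 4 gives S-side
cut edges (S→T): {(4,1), (4,3), (9,5), (9,7)} total cap 73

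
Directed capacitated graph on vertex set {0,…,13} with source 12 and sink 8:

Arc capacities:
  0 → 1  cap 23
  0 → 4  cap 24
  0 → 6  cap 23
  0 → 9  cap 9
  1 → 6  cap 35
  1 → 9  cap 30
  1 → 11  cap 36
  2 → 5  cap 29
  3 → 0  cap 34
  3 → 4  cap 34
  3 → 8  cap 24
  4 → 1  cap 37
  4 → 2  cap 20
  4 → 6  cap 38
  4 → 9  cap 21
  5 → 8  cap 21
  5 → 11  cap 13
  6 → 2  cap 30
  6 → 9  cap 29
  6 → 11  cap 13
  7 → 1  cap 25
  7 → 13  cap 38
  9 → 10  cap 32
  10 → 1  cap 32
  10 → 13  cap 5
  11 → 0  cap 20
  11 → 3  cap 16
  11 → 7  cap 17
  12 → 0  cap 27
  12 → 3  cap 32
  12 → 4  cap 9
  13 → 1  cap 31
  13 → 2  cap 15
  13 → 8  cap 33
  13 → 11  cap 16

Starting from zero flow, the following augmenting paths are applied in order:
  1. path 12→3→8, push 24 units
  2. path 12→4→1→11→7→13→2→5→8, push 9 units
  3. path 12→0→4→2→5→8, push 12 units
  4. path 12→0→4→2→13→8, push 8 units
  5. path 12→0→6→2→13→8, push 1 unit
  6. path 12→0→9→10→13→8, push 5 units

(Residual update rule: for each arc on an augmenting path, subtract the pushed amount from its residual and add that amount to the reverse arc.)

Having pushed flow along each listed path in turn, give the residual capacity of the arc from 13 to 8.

after path 1 (12→3→8, push 24): res(13,8)=33
after path 2 (12→4→1→11→7→13→2→5→8, push 9): res(13,8)=33
after path 3 (12→0→4→2→5→8, push 12): res(13,8)=33
after path 4 (12→0→4→2→13→8, push 8): res(13,8)=25
after path 5 (12→0→6→2→13→8, push 1): res(13,8)=24
after path 6 (12→0→9→10→13→8, push 5): res(13,8)=19

Residual capacity of (13,8): 19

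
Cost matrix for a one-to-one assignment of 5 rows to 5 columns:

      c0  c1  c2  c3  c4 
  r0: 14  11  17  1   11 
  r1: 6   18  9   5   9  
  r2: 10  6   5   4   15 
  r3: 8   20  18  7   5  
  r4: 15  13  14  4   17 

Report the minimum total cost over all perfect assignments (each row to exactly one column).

Minimum assignment cost: 30

optimal assignment: row0→col3 (cost 1), row1→col0 (cost 6), row2→col2 (cost 5), row3→col4 (cost 5), row4→col1 (cost 13)
total = 1 + 6 + 5 + 5 + 13 = 30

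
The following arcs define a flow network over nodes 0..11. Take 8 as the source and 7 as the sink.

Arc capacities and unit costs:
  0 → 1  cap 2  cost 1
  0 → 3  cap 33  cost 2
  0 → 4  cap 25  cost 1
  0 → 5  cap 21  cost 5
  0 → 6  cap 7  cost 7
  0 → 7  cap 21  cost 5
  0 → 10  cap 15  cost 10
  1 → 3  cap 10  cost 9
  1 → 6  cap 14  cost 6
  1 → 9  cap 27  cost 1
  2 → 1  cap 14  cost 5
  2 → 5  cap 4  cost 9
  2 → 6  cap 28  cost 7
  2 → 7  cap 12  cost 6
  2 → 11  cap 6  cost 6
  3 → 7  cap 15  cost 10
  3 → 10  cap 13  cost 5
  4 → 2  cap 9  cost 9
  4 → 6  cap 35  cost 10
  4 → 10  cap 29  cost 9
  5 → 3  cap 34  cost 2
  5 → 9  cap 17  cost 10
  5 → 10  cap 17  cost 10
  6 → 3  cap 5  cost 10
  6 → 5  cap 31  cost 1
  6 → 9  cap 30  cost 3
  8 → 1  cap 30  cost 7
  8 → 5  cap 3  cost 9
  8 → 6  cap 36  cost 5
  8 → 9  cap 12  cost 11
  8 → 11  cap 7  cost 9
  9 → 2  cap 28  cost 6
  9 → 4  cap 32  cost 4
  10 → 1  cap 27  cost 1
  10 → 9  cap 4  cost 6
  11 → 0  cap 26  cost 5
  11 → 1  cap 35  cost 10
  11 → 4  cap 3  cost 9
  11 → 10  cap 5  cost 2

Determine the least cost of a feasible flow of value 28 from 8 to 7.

shortest-cost path #1: 8→6→5→3→7 push 15 @ unit cost 18 (adds 270)
shortest-cost path #2: 8→11→0→7 push 7 @ unit cost 19 (adds 133)
shortest-cost path #3: 8→1→9→2→7 push 6 @ unit cost 20 (adds 120)
total cost = 523

Minimum cost for 28 units: 523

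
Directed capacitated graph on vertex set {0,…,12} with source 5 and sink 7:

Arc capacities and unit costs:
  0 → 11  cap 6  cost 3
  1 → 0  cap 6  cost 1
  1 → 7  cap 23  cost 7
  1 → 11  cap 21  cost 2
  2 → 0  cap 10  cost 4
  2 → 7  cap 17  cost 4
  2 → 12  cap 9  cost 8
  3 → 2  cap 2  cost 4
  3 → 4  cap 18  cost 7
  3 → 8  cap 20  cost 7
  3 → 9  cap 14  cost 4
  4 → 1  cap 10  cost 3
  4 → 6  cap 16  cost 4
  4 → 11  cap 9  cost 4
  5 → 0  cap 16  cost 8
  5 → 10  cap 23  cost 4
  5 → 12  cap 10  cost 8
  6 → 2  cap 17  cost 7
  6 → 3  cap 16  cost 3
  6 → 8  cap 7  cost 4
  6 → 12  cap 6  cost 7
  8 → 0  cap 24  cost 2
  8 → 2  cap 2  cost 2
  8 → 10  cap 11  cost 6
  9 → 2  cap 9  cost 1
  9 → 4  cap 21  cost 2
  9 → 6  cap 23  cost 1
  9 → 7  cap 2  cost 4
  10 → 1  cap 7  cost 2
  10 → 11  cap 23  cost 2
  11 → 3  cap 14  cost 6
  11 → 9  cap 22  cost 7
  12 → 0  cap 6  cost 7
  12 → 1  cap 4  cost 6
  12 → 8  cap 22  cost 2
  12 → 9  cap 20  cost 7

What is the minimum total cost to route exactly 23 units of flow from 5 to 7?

Minimum cost for 23 units: 380

shortest-cost path #1: 5→10→1→7 push 7 @ unit cost 13 (adds 91)
shortest-cost path #2: 5→12→8→2→7 push 2 @ unit cost 16 (adds 32)
shortest-cost path #3: 5→10→11→9→7 push 2 @ unit cost 17 (adds 34)
shortest-cost path #4: 5→10→11→9→2→7 push 9 @ unit cost 18 (adds 162)
shortest-cost path #5: 5→10→11→3→2→7 push 2 @ unit cost 20 (adds 40)
shortest-cost path #6: 5→12→1→7 push 1 @ unit cost 21 (adds 21)
total cost = 380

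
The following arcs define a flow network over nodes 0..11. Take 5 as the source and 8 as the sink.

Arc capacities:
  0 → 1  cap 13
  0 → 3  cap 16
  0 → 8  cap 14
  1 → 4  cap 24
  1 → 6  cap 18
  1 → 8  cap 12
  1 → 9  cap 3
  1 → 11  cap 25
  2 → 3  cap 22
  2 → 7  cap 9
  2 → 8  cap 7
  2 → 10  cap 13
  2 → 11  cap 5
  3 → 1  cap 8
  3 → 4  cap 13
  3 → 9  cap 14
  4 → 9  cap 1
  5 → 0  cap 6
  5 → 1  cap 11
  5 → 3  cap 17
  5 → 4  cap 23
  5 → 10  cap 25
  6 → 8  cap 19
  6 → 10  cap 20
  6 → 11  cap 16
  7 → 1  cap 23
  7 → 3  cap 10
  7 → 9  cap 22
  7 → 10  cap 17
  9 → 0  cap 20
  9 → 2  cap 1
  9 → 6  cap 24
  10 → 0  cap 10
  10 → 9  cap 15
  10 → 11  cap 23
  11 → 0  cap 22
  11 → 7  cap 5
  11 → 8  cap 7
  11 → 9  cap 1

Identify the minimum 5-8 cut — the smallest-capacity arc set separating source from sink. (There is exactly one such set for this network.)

augment #1: 5→0→8 push 6
augment #2: 5→1→8 push 11
augment #3: 5→3→1→8 push 1
augment #4: 5→10→0→8 push 8
augment #5: 5→10→11→8 push 7
augment #6: 5→3→1→6→8 push 7
augment #7: 5→3→9→2→8 push 1
augment #8: 5→3→9→6→8 push 8
augment #9: 5→4→9→6→8 push 1
augment #10: 5→10→9→6→8 push 3
max flow = 53; residual-reachable set from 5 gives S-side
cut edges (S→T): {(0,8), (1,8), (6,8), (9,2), (11,8)} total cap 53

Min-cut arcs: {(0,8), (1,8), (6,8), (9,2), (11,8)} (total capacity 53)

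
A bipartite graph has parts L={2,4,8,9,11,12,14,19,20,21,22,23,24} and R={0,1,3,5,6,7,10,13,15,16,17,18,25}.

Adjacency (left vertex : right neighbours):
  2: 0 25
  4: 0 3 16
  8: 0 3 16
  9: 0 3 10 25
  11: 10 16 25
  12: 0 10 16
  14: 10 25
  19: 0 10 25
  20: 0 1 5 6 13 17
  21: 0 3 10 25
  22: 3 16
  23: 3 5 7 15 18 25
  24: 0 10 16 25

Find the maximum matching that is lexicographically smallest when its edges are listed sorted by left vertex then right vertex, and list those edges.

|M| = 7 (so the lex-smallest maximum matching has 7 edges)
process left vertices in ascending order; for each, take the smallest-labelled available neighbour that still permits 7 edges overall, or leave it unmatched if none does
lex-smallest matching: {2-0, 4-3, 8-16, 9-10, 11-25, 20-1, 23-5}

Lex-smallest maximum matching: {(2,0), (4,3), (8,16), (9,10), (11,25), (20,1), (23,5)}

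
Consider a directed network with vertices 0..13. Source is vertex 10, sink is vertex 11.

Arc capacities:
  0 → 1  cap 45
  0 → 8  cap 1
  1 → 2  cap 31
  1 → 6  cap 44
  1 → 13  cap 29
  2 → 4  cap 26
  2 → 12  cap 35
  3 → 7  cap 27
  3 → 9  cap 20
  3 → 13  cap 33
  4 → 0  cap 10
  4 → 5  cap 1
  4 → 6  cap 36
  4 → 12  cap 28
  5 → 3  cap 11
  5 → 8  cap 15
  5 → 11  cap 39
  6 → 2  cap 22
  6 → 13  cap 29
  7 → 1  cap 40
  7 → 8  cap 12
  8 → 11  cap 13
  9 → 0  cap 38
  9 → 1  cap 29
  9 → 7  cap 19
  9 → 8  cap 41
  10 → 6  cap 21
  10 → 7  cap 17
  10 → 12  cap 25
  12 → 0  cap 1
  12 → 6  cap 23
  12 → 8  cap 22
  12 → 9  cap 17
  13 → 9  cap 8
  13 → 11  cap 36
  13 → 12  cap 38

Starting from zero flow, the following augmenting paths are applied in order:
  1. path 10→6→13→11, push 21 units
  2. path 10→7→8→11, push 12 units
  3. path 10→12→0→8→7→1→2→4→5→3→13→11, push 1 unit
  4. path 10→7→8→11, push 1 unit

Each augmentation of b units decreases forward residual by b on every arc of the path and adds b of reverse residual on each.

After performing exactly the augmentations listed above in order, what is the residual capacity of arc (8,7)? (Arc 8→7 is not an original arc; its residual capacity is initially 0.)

Residual capacity of (8,7): 12

after path 1 (10→6→13→11, push 21): res(8,7)=0
after path 2 (10→7→8→11, push 12): res(8,7)=12
after path 3 (10→12→0→8→7→1→2→4→5→3→13→11, push 1): res(8,7)=11
after path 4 (10→7→8→11, push 1): res(8,7)=12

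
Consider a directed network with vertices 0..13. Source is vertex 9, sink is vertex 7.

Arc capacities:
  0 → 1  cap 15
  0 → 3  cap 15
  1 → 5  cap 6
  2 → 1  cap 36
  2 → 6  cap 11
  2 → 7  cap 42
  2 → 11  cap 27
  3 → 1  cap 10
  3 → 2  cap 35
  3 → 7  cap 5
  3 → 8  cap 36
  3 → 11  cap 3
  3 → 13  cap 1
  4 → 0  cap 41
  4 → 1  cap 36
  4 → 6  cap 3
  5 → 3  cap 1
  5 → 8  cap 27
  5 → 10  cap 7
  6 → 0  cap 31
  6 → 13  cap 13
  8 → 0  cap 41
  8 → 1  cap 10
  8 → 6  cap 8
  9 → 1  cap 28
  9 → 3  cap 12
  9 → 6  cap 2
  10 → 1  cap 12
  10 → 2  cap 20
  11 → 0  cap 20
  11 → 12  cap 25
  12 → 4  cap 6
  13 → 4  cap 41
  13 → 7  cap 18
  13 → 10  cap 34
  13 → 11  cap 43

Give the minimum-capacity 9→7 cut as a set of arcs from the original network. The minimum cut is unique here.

Min-cut arcs: {(1,5), (9,3), (9,6)} (total capacity 20)

augment #1: 9→3→7 push 5
augment #2: 9→3→2→7 push 7
augment #3: 9→6→13→7 push 2
augment #4: 9→1→5→3→2→7 push 1
augment #5: 9→1→5→10→2→7 push 5
max flow = 20; residual-reachable set from 9 gives S-side
cut edges (S→T): {(1,5), (9,3), (9,6)} total cap 20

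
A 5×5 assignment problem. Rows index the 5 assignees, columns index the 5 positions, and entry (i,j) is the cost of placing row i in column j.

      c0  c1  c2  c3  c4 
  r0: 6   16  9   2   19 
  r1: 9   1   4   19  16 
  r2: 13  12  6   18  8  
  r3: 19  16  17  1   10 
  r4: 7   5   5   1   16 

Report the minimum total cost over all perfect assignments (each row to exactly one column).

optimal assignment: row0→col0 (cost 6), row1→col1 (cost 1), row2→col4 (cost 8), row3→col3 (cost 1), row4→col2 (cost 5)
total = 6 + 1 + 8 + 1 + 5 = 21

Minimum assignment cost: 21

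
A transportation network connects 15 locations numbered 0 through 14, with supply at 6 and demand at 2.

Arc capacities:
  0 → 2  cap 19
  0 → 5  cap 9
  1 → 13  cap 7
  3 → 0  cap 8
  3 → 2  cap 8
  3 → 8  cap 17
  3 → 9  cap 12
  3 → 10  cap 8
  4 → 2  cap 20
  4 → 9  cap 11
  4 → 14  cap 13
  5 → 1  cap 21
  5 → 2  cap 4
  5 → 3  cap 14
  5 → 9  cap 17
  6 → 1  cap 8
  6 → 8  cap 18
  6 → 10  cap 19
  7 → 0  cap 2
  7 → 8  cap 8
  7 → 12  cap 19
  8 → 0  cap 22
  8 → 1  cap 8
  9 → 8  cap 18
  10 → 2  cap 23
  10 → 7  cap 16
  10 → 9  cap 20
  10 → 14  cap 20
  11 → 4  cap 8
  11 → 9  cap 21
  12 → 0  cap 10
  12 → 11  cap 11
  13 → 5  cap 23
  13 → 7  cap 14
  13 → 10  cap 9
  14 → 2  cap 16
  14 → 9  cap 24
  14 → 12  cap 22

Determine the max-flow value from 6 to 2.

Maximum flow value: 44

augment #1: 6→10→2 bottleneck 19, total now 19
augment #2: 6→8→0→2 bottleneck 18, total now 37
augment #3: 6→1→13→5→2 bottleneck 4, total now 41
augment #4: 6→1→13→10→2 bottleneck 3, total now 44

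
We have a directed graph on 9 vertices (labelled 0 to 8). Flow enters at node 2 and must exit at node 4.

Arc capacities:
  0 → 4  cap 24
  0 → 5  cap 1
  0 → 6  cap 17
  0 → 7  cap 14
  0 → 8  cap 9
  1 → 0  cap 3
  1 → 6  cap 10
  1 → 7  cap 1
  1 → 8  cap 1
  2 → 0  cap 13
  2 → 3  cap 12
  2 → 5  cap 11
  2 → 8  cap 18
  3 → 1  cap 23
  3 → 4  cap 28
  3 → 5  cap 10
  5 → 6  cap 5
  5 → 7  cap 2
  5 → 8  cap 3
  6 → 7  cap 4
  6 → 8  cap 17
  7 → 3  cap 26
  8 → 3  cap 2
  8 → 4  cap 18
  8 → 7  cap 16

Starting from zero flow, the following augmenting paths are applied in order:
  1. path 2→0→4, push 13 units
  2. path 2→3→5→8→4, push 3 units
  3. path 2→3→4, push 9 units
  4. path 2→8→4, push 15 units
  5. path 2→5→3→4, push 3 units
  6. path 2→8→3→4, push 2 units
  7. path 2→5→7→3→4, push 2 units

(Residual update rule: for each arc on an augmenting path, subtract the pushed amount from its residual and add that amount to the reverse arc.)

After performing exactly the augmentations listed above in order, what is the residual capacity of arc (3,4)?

after path 1 (2→0→4, push 13): res(3,4)=28
after path 2 (2→3→5→8→4, push 3): res(3,4)=28
after path 3 (2→3→4, push 9): res(3,4)=19
after path 4 (2→8→4, push 15): res(3,4)=19
after path 5 (2→5→3→4, push 3): res(3,4)=16
after path 6 (2→8→3→4, push 2): res(3,4)=14
after path 7 (2→5→7→3→4, push 2): res(3,4)=12

Residual capacity of (3,4): 12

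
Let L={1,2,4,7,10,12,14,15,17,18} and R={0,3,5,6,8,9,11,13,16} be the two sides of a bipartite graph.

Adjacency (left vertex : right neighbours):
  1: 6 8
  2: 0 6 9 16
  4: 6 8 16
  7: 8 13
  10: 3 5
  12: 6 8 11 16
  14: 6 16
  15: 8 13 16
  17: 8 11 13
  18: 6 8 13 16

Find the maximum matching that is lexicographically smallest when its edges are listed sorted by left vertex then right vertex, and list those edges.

Lex-smallest maximum matching: {(1,6), (2,0), (4,8), (7,13), (10,3), (12,11), (14,16)}

|M| = 7 (so the lex-smallest maximum matching has 7 edges)
process left vertices in ascending order; for each, take the smallest-labelled available neighbour that still permits 7 edges overall, or leave it unmatched if none does
lex-smallest matching: {1-6, 2-0, 4-8, 7-13, 10-3, 12-11, 14-16}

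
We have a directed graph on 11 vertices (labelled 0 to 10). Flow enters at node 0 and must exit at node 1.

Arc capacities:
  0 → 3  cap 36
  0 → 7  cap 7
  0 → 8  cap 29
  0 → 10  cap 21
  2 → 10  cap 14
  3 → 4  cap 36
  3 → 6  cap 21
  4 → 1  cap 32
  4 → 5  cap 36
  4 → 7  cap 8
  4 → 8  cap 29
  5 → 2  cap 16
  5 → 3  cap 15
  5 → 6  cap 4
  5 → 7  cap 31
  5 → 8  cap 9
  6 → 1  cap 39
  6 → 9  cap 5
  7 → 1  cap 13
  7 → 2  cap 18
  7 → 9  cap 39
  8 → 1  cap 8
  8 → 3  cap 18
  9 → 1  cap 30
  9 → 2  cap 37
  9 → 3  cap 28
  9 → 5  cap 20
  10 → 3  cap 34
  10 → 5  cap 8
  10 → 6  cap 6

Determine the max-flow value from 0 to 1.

Maximum flow value: 86

augment #1: 0→7→1 bottleneck 7, total now 7
augment #2: 0→8→1 bottleneck 8, total now 15
augment #3: 0→3→4→1 bottleneck 32, total now 47
augment #4: 0→3→6→1 bottleneck 4, total now 51
augment #5: 0→10→6→1 bottleneck 6, total now 57
augment #6: 0→8→3→6→1 bottleneck 17, total now 74
augment #7: 0→10→5→6→1 bottleneck 4, total now 78
augment #8: 0→10→5→7→1 bottleneck 4, total now 82
augment #9: 0→8→3→4→7→1 bottleneck 1, total now 83
augment #10: 0→10→3→4→7→1 bottleneck 1, total now 84
augment #11: 0→10→3→4→7→9→1 bottleneck 2, total now 86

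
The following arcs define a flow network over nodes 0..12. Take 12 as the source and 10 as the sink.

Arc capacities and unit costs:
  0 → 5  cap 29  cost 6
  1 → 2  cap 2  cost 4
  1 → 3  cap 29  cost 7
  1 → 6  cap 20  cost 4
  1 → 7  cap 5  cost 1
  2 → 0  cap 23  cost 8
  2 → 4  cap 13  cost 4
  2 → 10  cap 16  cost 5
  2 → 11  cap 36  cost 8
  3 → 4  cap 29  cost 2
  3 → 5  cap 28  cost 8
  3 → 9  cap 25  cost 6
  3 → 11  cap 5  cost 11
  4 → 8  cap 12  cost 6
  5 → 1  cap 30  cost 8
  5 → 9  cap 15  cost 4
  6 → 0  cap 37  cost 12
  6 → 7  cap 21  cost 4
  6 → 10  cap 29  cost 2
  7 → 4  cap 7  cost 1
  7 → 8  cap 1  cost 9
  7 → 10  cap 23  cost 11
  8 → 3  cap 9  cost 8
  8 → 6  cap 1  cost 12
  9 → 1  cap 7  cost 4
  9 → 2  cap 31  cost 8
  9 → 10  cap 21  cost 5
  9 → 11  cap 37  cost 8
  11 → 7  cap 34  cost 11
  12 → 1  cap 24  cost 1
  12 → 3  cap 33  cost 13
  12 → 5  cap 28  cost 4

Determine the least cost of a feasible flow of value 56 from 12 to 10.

Minimum cost for 56 units: 853

shortest-cost path #1: 12→1→6→10 push 20 @ unit cost 7 (adds 140)
shortest-cost path #2: 12→1→2→10 push 2 @ unit cost 10 (adds 20)
shortest-cost path #3: 12→1→7→10 push 2 @ unit cost 13 (adds 26)
shortest-cost path #4: 12→5→9→10 push 15 @ unit cost 13 (adds 195)
shortest-cost path #5: 12→3→9→10 push 6 @ unit cost 24 (adds 144)
shortest-cost path #6: 12→5→1→7→10 push 3 @ unit cost 24 (adds 72)
shortest-cost path #7: 12→3→9→2→10 push 8 @ unit cost 32 (adds 256)
total cost = 853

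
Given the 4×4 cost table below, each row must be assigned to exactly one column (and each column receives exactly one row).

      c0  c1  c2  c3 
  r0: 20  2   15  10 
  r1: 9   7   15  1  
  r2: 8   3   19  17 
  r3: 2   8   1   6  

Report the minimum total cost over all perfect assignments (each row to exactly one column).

Minimum assignment cost: 12

optimal assignment: row0→col1 (cost 2), row1→col3 (cost 1), row2→col0 (cost 8), row3→col2 (cost 1)
total = 2 + 1 + 8 + 1 = 12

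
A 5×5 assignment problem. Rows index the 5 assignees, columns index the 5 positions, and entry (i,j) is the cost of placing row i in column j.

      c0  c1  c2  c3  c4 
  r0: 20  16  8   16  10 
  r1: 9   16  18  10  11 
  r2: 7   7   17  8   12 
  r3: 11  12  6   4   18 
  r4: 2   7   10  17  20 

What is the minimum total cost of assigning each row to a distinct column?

Minimum assignment cost: 32

optimal assignment: row0→col2 (cost 8), row1→col4 (cost 11), row2→col1 (cost 7), row3→col3 (cost 4), row4→col0 (cost 2)
total = 8 + 11 + 7 + 4 + 2 = 32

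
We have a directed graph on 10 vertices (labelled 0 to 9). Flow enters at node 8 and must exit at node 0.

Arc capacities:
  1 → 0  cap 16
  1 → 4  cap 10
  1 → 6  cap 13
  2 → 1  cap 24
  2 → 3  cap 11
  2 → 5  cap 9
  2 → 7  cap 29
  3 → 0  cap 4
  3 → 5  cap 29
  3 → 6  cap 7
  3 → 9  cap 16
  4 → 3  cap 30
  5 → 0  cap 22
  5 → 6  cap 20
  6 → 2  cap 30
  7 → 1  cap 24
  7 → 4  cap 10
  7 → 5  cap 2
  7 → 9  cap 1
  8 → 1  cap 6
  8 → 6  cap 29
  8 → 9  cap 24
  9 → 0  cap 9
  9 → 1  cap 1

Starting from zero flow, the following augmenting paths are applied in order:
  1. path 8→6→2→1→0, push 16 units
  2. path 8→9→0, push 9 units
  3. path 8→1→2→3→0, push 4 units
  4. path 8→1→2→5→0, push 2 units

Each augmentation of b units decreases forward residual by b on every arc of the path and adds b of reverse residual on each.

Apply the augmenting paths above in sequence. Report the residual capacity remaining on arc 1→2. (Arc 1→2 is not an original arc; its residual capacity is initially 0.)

after path 1 (8→6→2→1→0, push 16): res(1,2)=16
after path 2 (8→9→0, push 9): res(1,2)=16
after path 3 (8→1→2→3→0, push 4): res(1,2)=12
after path 4 (8→1→2→5→0, push 2): res(1,2)=10

Residual capacity of (1,2): 10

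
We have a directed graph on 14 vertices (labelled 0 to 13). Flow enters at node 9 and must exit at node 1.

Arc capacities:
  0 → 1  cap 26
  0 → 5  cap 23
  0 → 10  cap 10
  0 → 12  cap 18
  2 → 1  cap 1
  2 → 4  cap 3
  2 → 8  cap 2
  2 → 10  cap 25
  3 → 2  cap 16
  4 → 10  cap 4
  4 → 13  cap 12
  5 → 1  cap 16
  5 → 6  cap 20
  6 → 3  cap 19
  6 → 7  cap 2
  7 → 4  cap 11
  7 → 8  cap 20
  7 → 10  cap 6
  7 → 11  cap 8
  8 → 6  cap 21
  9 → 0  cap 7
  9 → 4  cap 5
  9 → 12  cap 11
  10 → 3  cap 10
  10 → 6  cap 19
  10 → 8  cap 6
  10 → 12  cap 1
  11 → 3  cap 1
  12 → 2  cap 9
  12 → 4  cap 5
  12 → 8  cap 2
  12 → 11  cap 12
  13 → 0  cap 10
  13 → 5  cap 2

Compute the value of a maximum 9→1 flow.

Maximum flow value: 20

augment #1: 9→0→1 bottleneck 7, total now 7
augment #2: 9→12→2→1 bottleneck 1, total now 8
augment #3: 9→4→13→0→1 bottleneck 5, total now 13
augment #4: 9→12→4→13→0→1 bottleneck 5, total now 18
augment #5: 9→12→2→4→13→5→1 bottleneck 2, total now 20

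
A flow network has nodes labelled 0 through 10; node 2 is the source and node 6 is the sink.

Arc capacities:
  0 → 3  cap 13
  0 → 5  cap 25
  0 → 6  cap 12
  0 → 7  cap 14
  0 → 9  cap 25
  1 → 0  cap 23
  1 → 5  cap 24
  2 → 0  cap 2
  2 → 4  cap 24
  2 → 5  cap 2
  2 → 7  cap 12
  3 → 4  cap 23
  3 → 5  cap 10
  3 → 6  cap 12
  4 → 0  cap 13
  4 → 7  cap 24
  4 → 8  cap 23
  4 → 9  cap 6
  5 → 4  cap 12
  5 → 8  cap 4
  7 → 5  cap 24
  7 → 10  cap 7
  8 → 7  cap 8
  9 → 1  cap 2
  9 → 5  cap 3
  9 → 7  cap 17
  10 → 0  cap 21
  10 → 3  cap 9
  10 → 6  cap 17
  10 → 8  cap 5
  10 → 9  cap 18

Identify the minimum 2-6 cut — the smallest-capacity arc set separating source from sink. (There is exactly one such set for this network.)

augment #1: 2→0→6 push 2
augment #2: 2→4→0→6 push 10
augment #3: 2→7→10→6 push 7
augment #4: 2→4→0→3→6 push 3
augment #5: 2→4→9→1→0→3→6 push 2
max flow = 24; residual-reachable set from 2 gives S-side
cut edges (S→T): {(2,0), (4,0), (7,10), (9,1)} total cap 24

Min-cut arcs: {(2,0), (4,0), (7,10), (9,1)} (total capacity 24)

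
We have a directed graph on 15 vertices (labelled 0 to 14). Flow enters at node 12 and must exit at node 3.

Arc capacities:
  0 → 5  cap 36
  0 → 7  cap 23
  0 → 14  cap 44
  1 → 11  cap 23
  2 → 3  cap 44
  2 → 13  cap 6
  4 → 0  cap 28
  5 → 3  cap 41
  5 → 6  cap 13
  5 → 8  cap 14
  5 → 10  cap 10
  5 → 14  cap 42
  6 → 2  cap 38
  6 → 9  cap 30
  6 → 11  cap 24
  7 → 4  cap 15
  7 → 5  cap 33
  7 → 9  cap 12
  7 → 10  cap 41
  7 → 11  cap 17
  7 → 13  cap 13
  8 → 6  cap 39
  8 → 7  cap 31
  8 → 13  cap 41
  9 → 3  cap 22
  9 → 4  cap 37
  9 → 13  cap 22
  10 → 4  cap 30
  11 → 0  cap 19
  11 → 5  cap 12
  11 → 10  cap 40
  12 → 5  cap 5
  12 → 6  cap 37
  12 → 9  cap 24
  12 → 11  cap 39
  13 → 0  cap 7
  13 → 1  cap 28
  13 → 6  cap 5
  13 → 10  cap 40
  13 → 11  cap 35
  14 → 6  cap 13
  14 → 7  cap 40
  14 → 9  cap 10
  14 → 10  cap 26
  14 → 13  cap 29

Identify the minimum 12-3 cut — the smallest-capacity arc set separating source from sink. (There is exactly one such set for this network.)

Min-cut arcs: {(5,3), (6,2), (9,3)} (total capacity 101)

augment #1: 12→5→3 push 5
augment #2: 12→9→3 push 22
augment #3: 12→6→2→3 push 37
augment #4: 12→11→5→3 push 12
augment #5: 12→11→0→5→3 push 19
augment #6: 12→9→4→0→5→3 push 2
augment #7: 12→11→10→4→0→5→3 push 3
augment #8: 12→11→10→4→0→5→6→2→3 push 1
max flow = 101; residual-reachable set from 12 gives S-side
cut edges (S→T): {(5,3), (6,2), (9,3)} total cap 101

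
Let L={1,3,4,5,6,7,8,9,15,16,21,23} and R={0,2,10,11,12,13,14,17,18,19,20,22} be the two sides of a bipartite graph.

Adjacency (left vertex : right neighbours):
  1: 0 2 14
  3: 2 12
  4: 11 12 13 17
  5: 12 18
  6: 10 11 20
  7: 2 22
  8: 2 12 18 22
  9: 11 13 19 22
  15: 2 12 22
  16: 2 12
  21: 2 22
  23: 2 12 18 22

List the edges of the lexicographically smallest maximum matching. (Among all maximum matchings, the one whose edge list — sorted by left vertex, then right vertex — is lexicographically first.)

|M| = 8 (so the lex-smallest maximum matching has 8 edges)
process left vertices in ascending order; for each, take the smallest-labelled available neighbour that still permits 8 edges overall, or leave it unmatched if none does
lex-smallest matching: {1-0, 3-2, 4-11, 5-12, 6-10, 7-22, 8-18, 9-13}

Lex-smallest maximum matching: {(1,0), (3,2), (4,11), (5,12), (6,10), (7,22), (8,18), (9,13)}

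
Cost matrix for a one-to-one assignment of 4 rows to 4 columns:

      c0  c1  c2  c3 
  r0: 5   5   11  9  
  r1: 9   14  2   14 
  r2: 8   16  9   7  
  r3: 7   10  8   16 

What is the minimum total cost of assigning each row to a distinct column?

optimal assignment: row0→col1 (cost 5), row1→col2 (cost 2), row2→col3 (cost 7), row3→col0 (cost 7)
total = 5 + 2 + 7 + 7 = 21

Minimum assignment cost: 21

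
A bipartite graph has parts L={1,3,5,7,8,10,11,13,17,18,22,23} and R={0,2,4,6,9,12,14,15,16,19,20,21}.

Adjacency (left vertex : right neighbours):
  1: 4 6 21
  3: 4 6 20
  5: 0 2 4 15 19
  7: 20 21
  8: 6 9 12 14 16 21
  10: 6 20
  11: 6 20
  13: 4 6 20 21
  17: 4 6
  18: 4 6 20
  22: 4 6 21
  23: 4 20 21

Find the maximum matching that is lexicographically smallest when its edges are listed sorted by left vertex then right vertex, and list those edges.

Lex-smallest maximum matching: {(1,4), (3,6), (5,0), (7,20), (8,9), (13,21)}

|M| = 6 (so the lex-smallest maximum matching has 6 edges)
process left vertices in ascending order; for each, take the smallest-labelled available neighbour that still permits 6 edges overall, or leave it unmatched if none does
lex-smallest matching: {1-4, 3-6, 5-0, 7-20, 8-9, 13-21}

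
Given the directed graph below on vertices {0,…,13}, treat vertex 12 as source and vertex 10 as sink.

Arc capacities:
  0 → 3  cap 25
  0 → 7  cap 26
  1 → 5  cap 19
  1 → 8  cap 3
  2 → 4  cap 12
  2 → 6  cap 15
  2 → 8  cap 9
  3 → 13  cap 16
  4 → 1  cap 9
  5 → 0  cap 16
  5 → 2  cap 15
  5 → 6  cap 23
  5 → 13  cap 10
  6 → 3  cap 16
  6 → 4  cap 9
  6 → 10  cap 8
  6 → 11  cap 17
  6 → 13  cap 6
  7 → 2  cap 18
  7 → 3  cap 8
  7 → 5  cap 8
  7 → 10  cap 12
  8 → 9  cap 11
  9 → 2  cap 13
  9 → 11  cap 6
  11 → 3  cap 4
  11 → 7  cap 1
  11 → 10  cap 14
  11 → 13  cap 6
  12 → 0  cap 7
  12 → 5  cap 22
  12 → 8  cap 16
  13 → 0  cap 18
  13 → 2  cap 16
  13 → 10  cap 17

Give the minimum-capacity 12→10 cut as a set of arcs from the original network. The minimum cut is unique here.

augment #1: 12→0→7→10 push 7
augment #2: 12→5→6→10 push 8
augment #3: 12→5→13→10 push 10
augment #4: 12→5→0→7→10 push 4
augment #5: 12→8→9→11→10 push 6
augment #6: 12→8→9→2→6→11→10 push 5
max flow = 40; residual-reachable set from 12 gives S-side
cut edges (S→T): {(8,9), (12,0), (12,5)} total cap 40

Min-cut arcs: {(8,9), (12,0), (12,5)} (total capacity 40)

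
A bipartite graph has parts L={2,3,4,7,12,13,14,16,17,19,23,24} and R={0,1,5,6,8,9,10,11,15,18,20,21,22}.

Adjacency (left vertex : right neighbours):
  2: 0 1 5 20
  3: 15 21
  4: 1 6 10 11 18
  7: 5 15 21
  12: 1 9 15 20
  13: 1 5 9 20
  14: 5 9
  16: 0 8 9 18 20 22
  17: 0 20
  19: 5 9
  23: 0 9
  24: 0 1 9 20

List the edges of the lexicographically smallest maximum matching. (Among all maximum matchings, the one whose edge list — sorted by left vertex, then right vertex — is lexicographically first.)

|M| = 9 (so the lex-smallest maximum matching has 9 edges)
process left vertices in ascending order; for each, take the smallest-labelled available neighbour that still permits 9 edges overall, or leave it unmatched if none does
lex-smallest matching: {2-0, 3-15, 4-6, 7-21, 12-1, 13-5, 14-9, 16-8, 17-20}

Lex-smallest maximum matching: {(2,0), (3,15), (4,6), (7,21), (12,1), (13,5), (14,9), (16,8), (17,20)}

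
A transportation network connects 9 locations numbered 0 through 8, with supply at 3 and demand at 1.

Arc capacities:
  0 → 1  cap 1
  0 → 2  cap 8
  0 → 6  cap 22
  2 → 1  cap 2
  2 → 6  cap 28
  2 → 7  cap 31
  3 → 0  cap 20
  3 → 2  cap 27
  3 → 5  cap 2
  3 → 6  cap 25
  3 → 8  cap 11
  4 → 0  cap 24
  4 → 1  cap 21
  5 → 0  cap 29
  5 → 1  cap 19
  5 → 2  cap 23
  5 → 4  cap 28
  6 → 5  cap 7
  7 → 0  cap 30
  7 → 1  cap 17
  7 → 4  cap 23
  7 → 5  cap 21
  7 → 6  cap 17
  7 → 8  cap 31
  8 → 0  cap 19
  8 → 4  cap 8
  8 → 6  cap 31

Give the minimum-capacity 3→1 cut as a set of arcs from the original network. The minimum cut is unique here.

augment #1: 3→0→1 push 1
augment #2: 3→2→1 push 2
augment #3: 3→5→1 push 2
augment #4: 3→2→7→1 push 17
augment #5: 3→6→5→1 push 7
augment #6: 3→8→4→1 push 8
augment #7: 3→2→7→4→1 push 8
augment #8: 3→0→2→7→4→1 push 5
augment #9: 3→0→2→7→5→1 push 1
max flow = 51; residual-reachable set from 3 gives S-side
cut edges (S→T): {(0,1), (2,1), (2,7), (3,5), (6,5), (8,4)} total cap 51

Min-cut arcs: {(0,1), (2,1), (2,7), (3,5), (6,5), (8,4)} (total capacity 51)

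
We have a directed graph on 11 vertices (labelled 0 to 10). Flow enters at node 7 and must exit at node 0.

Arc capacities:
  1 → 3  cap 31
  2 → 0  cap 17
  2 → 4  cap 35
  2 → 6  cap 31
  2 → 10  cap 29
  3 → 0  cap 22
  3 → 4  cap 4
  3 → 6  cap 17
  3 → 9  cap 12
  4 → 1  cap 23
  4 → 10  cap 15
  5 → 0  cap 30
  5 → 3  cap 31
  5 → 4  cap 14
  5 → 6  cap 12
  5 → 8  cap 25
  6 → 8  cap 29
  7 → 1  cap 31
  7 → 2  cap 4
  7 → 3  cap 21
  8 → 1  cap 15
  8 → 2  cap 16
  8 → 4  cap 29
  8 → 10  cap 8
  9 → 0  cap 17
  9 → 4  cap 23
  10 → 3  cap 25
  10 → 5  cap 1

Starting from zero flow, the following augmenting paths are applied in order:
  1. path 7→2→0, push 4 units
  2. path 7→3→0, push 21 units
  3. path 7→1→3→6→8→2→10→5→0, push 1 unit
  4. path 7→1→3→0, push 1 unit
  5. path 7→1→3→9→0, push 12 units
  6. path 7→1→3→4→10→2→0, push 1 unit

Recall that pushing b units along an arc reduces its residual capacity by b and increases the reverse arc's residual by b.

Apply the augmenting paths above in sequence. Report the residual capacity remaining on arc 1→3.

Residual capacity of (1,3): 16

after path 1 (7→2→0, push 4): res(1,3)=31
after path 2 (7→3→0, push 21): res(1,3)=31
after path 3 (7→1→3→6→8→2→10→5→0, push 1): res(1,3)=30
after path 4 (7→1→3→0, push 1): res(1,3)=29
after path 5 (7→1→3→9→0, push 12): res(1,3)=17
after path 6 (7→1→3→4→10→2→0, push 1): res(1,3)=16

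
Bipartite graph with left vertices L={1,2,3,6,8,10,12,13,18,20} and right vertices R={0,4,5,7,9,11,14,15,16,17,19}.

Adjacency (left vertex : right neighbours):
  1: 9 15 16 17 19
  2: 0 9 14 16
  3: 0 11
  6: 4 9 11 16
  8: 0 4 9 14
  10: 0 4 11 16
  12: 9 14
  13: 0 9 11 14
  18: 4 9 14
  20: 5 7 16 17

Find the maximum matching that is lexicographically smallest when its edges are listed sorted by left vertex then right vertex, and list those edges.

|M| = 8 (so the lex-smallest maximum matching has 8 edges)
process left vertices in ascending order; for each, take the smallest-labelled available neighbour that still permits 8 edges overall, or leave it unmatched if none does
lex-smallest matching: {1-15, 2-0, 3-11, 6-4, 8-9, 10-16, 12-14, 20-5}

Lex-smallest maximum matching: {(1,15), (2,0), (3,11), (6,4), (8,9), (10,16), (12,14), (20,5)}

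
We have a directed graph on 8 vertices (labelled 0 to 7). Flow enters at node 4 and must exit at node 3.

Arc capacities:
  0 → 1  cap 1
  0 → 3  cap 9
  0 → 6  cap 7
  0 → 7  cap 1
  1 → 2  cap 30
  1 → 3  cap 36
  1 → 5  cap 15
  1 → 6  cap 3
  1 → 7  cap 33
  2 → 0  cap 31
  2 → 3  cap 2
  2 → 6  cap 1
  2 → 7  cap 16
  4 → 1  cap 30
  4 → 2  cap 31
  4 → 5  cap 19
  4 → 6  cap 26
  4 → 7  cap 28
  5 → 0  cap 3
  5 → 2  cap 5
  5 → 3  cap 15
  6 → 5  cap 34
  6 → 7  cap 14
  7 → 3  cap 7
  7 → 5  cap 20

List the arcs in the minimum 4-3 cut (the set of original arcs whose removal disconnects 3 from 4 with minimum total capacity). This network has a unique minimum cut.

augment #1: 4→1→3 push 30
augment #2: 4→2→3 push 2
augment #3: 4→5→3 push 15
augment #4: 4→7→3 push 7
augment #5: 4→2→0→3 push 9
augment #6: 4→2→0→1→3 push 1
max flow = 64; residual-reachable set from 4 gives S-side
cut edges (S→T): {(0,1), (0,3), (2,3), (4,1), (5,3), (7,3)} total cap 64

Min-cut arcs: {(0,1), (0,3), (2,3), (4,1), (5,3), (7,3)} (total capacity 64)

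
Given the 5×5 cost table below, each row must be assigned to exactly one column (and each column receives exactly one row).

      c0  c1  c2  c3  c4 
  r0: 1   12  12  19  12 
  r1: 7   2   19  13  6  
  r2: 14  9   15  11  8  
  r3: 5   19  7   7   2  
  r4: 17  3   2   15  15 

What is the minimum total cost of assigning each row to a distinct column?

optimal assignment: row0→col0 (cost 1), row1→col1 (cost 2), row2→col3 (cost 11), row3→col4 (cost 2), row4→col2 (cost 2)
total = 1 + 2 + 11 + 2 + 2 = 18

Minimum assignment cost: 18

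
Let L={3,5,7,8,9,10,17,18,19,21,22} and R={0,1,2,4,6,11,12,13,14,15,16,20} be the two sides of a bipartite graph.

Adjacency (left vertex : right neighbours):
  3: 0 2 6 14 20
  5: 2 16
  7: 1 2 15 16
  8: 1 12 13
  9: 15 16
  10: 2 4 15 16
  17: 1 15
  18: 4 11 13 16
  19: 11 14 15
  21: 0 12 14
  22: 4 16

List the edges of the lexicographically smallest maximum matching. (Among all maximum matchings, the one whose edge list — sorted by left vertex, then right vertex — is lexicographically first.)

|M| = 10 (so the lex-smallest maximum matching has 10 edges)
process left vertices in ascending order; for each, take the smallest-labelled available neighbour that still permits 10 edges overall, or leave it unmatched if none does
lex-smallest matching: {3-0, 5-2, 7-1, 8-12, 9-15, 10-4, 18-13, 19-11, 21-14, 22-16}

Lex-smallest maximum matching: {(3,0), (5,2), (7,1), (8,12), (9,15), (10,4), (18,13), (19,11), (21,14), (22,16)}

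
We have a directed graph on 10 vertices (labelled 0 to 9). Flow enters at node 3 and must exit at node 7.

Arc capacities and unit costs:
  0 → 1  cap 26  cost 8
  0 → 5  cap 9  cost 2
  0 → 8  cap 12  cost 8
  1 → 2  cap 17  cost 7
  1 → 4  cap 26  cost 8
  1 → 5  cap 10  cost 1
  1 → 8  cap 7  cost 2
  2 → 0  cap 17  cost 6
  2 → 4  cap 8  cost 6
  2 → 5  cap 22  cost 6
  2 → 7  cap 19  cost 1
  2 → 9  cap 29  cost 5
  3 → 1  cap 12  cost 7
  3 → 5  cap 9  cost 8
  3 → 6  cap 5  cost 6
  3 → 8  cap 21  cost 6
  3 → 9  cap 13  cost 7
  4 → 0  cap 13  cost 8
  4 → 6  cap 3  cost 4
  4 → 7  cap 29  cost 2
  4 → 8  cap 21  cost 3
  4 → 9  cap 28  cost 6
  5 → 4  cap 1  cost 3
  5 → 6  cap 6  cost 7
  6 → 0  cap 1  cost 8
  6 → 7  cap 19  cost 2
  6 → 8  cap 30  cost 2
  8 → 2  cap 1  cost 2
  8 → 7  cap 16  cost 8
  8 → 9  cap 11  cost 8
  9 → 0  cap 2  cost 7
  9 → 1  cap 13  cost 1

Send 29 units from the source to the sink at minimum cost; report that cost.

shortest-cost path #1: 3→6→7 push 5 @ unit cost 8 (adds 40)
shortest-cost path #2: 3→8→2→7 push 1 @ unit cost 9 (adds 9)
shortest-cost path #3: 3→5→4→7 push 1 @ unit cost 13 (adds 13)
shortest-cost path #4: 3→8→7 push 16 @ unit cost 14 (adds 224)
shortest-cost path #5: 3→1→2→7 push 6 @ unit cost 15 (adds 90)
total cost = 376

Minimum cost for 29 units: 376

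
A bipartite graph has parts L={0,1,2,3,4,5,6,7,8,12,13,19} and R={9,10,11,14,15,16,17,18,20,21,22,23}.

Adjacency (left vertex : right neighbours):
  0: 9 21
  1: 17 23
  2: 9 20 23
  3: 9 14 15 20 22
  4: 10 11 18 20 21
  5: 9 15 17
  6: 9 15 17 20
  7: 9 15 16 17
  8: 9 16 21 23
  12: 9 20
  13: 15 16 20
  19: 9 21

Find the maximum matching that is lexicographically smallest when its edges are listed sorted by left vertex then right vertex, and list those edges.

|M| = 9 (so the lex-smallest maximum matching has 9 edges)
process left vertices in ascending order; for each, take the smallest-labelled available neighbour that still permits 9 edges overall, or leave it unmatched if none does
lex-smallest matching: {0-9, 1-17, 2-20, 3-14, 4-10, 5-15, 7-16, 8-23, 19-21}

Lex-smallest maximum matching: {(0,9), (1,17), (2,20), (3,14), (4,10), (5,15), (7,16), (8,23), (19,21)}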